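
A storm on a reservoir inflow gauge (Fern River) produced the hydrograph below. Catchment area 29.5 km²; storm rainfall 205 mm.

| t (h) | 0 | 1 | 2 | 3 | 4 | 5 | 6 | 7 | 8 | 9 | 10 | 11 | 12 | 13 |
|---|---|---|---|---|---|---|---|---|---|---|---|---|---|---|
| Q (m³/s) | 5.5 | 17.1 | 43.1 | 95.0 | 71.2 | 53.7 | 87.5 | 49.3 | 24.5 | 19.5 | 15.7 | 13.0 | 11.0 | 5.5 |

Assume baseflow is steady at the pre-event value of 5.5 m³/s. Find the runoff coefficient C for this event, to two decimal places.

ΣQ_DR = 434.6 m³/s; V = ΣQ_DR·Δt = 1.565 × 10^6 m³.
Runoff depth d = V / A = 53.04 mm.
C = d / P = 53.04 / 205 = 0.26.

C ≈ 0.26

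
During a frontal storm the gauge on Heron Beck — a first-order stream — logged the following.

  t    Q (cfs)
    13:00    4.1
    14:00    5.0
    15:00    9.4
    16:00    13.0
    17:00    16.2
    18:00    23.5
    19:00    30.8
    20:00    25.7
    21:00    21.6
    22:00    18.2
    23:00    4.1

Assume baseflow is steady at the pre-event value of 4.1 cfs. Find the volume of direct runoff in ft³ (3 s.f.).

Direct-runoff ordinates (Q − Q_b): 0.0, 0.9, 5.3, 8.9, 12.1, 19.4, 26.7, 21.6, 17.5, 14.1, 0.0 cfs.
ΣQ_DR = 126.5 cfs.
With Δt = 1 h = 3600 s, V = ΣQ_DR · Δt = 126.5 × 3600 = 4.55 × 10^5 ft³.

V ≈ 4.55 × 10^5 ft³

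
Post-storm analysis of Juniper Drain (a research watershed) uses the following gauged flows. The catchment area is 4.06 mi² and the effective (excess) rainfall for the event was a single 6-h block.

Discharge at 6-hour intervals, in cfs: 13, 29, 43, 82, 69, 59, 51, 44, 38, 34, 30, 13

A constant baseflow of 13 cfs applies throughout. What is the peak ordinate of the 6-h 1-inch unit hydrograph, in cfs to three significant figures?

Direct runoff: 0.0, 16.0, 30.0, 69.0, 56.0, 46.0, 38.0, 31.0, 25.0, 21.0, 17.0, 0.0 cfs; ΣQ_DR = 349.0 cfs, peak = 69.0 cfs.
Runoff depth d = ΣQ_DR·Δt / A = 349.0 × 21600 / (4.06 mi²) = 0.7992 in.
The 1-inch UH is the DRH scaled by (1 in)/d, so U_p = 69.0 × 1/0.7992 = 86.3 cfs.

U_p ≈ 86.3 cfs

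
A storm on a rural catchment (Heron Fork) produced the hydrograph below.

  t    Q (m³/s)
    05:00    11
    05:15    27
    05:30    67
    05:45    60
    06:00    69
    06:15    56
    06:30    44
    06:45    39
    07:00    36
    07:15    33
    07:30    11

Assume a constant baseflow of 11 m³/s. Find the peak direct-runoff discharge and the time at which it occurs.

Q_p = 58.0 m³/s at t = 06:00

Subtracting baseflow gives direct-runoff ordinates: 0.0, 16.0, 56.0, 49.0, 58.0, 45.0, 33.0, 28.0, 25.0, 22.0, 0.0 m³/s.
The maximum is 58.0 m³/s, occurring at the reading for t = 06:00.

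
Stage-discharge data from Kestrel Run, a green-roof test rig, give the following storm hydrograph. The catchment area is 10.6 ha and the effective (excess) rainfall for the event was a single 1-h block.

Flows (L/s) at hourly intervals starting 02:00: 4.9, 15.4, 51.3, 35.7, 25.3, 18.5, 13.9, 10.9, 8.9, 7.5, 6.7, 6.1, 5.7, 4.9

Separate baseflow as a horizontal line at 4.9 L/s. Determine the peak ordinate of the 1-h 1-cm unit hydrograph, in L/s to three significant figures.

U_p ≈ 92.9 L/s

Direct runoff: 0.0, 10.5, 46.4, 30.8, 20.4, 13.6, 9.0, 6.0, 4.0, 2.6, 1.8, 1.2, 0.8, 0.0 L/s; ΣQ_DR = 147.1 L/s, peak = 46.4 L/s.
Runoff depth d = ΣQ_DR·Δt / A = 147.1 × 3600 / (10.6 ha) = 4.996 mm.
The 1-cm UH is the DRH scaled by (10 mm)/d, so U_p = 46.4 × 10/4.996 = 92.9 L/s.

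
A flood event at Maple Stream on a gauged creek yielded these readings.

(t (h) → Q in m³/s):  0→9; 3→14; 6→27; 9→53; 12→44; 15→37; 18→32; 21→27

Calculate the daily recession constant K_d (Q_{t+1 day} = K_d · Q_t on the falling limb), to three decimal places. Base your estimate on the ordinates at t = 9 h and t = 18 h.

K_d ≈ 0.260

Between t = 9 h and t = 18 h the flow falls from 53 to 32 m³/s over 3×3 h = 9 h.
Per-interval ratio K = (32/53)^(1/3) = 0.8452; K_d = K^(24/3) = 0.260.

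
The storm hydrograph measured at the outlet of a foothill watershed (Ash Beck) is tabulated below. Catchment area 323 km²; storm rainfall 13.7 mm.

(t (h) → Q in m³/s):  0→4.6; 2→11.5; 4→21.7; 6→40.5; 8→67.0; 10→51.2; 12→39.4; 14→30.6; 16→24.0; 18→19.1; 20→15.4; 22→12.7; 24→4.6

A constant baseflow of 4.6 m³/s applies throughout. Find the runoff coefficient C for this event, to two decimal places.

ΣQ_DR = 282.5 m³/s; V = ΣQ_DR·Δt = 2.034 × 10^6 m³.
Runoff depth d = V / A = 6.297 mm.
C = d / P = 6.297 / 13.7 = 0.46.

C ≈ 0.46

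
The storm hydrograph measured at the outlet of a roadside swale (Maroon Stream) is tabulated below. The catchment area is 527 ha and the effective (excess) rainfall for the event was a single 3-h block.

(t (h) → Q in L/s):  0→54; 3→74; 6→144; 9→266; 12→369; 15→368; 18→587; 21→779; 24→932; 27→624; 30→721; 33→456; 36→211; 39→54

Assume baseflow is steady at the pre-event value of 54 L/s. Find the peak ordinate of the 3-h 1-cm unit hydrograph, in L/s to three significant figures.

Direct runoff: 0.0, 20.0, 90.0, 212.0, 315.0, 314.0, 533.0, 725.0, 878.0, 570.0, 667.0, 402.0, 157.0, 0.0 L/s; ΣQ_DR = 4883 L/s, peak = 878.0 L/s.
Runoff depth d = ΣQ_DR·Δt / A = 4883 × 10800 / (527 ha) = 10.01 mm.
The 1-cm UH is the DRH scaled by (10 mm)/d, so U_p = 878.0 × 10/10.01 = 877 L/s.

U_p ≈ 877 L/s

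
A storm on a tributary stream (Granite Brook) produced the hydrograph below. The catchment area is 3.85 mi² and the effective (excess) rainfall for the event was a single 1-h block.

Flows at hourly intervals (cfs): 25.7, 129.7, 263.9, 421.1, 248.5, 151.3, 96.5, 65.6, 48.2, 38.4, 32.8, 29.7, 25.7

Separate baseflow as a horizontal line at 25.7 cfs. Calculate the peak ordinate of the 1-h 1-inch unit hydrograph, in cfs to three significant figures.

Direct runoff: 0.0, 104.0, 238.2, 395.4, 222.8, 125.6, 70.8, 39.9, 22.5, 12.7, 7.1, 4.0, 0.0 cfs; ΣQ_DR = 1243 cfs, peak = 395.4 cfs.
Runoff depth d = ΣQ_DR·Δt / A = 1243 × 3600 / (3.85 mi²) = 0.5003 in.
The 1-inch UH is the DRH scaled by (1 in)/d, so U_p = 395.4 × 1/0.5003 = 790 cfs.

U_p ≈ 790 cfs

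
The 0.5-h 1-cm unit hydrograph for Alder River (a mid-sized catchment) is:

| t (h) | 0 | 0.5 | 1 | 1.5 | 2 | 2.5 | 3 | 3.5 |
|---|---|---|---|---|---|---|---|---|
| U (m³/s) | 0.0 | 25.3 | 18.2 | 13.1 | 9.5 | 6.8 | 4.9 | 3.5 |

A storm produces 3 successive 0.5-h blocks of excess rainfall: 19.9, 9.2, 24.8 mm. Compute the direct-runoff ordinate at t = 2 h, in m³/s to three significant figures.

By discrete convolution, Q_j = Σ (P_i / 10 mm) · U_{j−i}.
At t = 2 h (j=4): Q = (19.9/10)·9.5 + (9.2/10)·13.1 + (24.8/10)·18.2 = 76.1 m³/s.

Q ≈ 76.1 m³/s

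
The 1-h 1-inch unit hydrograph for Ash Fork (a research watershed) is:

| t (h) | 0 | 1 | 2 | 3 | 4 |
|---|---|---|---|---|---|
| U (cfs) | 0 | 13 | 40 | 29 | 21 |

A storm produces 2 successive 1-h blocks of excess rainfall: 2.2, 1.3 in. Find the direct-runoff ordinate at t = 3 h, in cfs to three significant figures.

By discrete convolution, Q_j = Σ (P_i / 1 in) · U_{j−i}.
At t = 3 h (j=3): Q = (2.2/1)·29 + (1.3/1)·40 = 116 cfs.

Q ≈ 116 cfs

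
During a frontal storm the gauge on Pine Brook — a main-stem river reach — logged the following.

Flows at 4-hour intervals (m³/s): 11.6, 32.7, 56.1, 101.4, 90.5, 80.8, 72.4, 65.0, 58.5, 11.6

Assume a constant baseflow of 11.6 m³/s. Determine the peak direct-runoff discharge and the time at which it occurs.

Q_p = 89.8 m³/s at t = 12 h

Subtracting baseflow gives direct-runoff ordinates: 0.0, 21.1, 44.5, 89.8, 78.9, 69.2, 60.8, 53.4, 46.9, 0.0 m³/s.
The maximum is 89.8 m³/s, occurring at the reading for t = 12 h.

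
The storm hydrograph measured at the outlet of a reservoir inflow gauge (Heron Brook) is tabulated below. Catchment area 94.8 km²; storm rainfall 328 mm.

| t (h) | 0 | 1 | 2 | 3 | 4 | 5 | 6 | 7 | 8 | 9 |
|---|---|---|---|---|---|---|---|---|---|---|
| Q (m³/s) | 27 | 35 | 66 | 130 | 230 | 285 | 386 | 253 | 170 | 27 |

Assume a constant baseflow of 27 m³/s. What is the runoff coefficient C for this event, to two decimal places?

ΣQ_DR = 1339 m³/s; V = ΣQ_DR·Δt = 4.820 × 10^6 m³.
Runoff depth d = V / A = 50.85 mm.
C = d / P = 50.85 / 328 = 0.16.

C ≈ 0.16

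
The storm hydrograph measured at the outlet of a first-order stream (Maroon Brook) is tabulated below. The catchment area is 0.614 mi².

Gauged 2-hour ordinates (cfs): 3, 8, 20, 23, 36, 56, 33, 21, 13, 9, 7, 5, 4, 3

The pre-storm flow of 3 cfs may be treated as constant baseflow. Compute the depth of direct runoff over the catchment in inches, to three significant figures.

Direct runoff: 0.0, 5.0, 17.0, 20.0, 33.0, 53.0, 30.0, 18.0, 10.0, 6.0, 4.0, 2.0, 1.0, 0.0 cfs; ΣQ_DR = 199.0 cfs.
V = ΣQ_DR · Δt = 199.0 × 7200 s = 1.433 × 10^6 ft³.
Over A = 0.614 mi², depth = V / A = 1.00 in.

d ≈ 1.00 in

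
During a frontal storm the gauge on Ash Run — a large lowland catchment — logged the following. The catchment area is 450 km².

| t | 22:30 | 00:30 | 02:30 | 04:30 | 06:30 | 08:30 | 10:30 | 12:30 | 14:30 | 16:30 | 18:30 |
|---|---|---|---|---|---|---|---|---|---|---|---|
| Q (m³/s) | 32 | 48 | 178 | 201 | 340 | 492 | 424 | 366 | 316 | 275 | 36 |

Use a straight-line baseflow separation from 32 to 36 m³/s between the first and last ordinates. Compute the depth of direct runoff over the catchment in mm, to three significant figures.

d ≈ 37.3 mm

Direct runoff: 0.00, 15.60, 145.20, 167.80, 306.40, 458.00, 389.60, 331.20, 280.80, 239.40, 0.00 m³/s; ΣQ_DR = 2334 m³/s.
V = ΣQ_DR · Δt = 2334 × 7200 s = 1.680 × 10^7 m³.
Over A = 450 km², depth = V / A = 37.3 mm.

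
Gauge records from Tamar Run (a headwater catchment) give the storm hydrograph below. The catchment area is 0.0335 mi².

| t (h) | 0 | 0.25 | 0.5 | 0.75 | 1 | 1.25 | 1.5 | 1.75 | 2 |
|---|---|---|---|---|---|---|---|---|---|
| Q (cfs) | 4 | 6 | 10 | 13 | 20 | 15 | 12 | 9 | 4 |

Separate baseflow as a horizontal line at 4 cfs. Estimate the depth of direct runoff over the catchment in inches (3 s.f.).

Direct runoff: 0.0, 2.0, 6.0, 9.0, 16.0, 11.0, 8.0, 5.0, 0.0 cfs; ΣQ_DR = 57.00 cfs.
V = ΣQ_DR · Δt = 57.00 × 900 s = 51300 ft³.
Over A = 0.0335 mi², depth = V / A = 0.659 in.

d ≈ 0.659 in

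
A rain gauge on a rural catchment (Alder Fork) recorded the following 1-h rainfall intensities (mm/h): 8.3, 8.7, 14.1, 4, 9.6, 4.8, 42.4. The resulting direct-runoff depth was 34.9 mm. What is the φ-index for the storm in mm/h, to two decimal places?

φ ≈ 10.80 mm/h

Only the 2 blocks with intensity above φ contribute runoff: 14.1, 42.4 mm/h.
Σ(I−φ)·Δt = d  ⇒  (14.1+42.4 − 2φ)·1 = 34.9
φ = (56.50 − 34.9/1) / 2 = 10.80 mm/h.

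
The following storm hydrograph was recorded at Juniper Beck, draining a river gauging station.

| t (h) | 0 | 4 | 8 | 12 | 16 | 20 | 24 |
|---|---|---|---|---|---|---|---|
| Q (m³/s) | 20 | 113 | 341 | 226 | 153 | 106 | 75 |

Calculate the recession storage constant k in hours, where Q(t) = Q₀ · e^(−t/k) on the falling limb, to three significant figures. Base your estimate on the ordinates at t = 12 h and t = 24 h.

On the falling limb, Q drops from 226 to 75 m³/s between t = 12 h and t = 24 h (Δt = 12 h).
k = −Δt / ln(Q₂/Q₁) = −12 / ln(75/226) = 10.9 h.

k ≈ 10.9 h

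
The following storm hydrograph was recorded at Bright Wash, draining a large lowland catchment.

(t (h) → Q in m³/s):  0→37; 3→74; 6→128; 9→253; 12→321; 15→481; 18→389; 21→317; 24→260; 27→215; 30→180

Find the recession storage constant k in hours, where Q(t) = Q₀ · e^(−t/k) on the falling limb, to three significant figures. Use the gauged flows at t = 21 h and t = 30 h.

k ≈ 15.9 h

On the falling limb, Q drops from 317 to 180 m³/s between t = 21 h and t = 30 h (Δt = 9 h).
k = −Δt / ln(Q₂/Q₁) = −9 / ln(180/317) = 15.9 h.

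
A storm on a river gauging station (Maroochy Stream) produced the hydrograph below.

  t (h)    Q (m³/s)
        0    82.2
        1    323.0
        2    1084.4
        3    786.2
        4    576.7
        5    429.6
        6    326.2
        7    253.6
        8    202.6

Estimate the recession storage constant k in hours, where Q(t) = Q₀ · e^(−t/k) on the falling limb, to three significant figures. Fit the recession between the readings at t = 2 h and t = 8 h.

k ≈ 3.58 h

On the falling limb, Q drops from 1084.4 to 202.6 m³/s between t = 2 h and t = 8 h (Δt = 6 h).
k = −Δt / ln(Q₂/Q₁) = −6 / ln(202.6/1084.4) = 3.58 h.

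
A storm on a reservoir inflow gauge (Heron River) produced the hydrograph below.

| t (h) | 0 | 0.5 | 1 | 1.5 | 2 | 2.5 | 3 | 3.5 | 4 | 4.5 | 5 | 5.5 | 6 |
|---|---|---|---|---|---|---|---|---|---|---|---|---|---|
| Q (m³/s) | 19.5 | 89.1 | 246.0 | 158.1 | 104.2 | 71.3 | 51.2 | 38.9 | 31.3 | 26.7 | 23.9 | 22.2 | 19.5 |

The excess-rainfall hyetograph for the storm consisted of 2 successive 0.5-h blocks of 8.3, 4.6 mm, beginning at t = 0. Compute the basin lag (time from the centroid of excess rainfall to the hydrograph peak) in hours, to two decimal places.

Centroid of excess rainfall: t_c = Σ P_i·t̄_i / ΣP_i = 0.4283 h (block centres at 0.25, 0.75 h).
Hydrograph peak occurs at t = 1 h, so basin lag t_L = 1 − 0.4283 = 0.57 h.

t_L ≈ 0.57 h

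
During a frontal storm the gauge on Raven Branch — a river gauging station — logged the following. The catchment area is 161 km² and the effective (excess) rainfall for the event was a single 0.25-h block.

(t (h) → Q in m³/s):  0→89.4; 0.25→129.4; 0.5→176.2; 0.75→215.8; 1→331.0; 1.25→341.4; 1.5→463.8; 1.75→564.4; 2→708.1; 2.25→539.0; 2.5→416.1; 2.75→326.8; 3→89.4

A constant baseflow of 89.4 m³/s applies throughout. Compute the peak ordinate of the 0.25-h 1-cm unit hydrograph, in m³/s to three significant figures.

U_p ≈ 343 m³/s

Direct runoff: 0.0, 40.0, 86.8, 126.4, 241.6, 252.0, 374.4, 475.0, 618.7, 449.6, 326.7, 237.4, 0.0 m³/s; ΣQ_DR = 3229 m³/s, peak = 618.7 m³/s.
Runoff depth d = ΣQ_DR·Δt / A = 3229 × 900 / (161 km²) = 18.05 mm.
The 1-cm UH is the DRH scaled by (10 mm)/d, so U_p = 618.7 × 10/18.05 = 343 m³/s.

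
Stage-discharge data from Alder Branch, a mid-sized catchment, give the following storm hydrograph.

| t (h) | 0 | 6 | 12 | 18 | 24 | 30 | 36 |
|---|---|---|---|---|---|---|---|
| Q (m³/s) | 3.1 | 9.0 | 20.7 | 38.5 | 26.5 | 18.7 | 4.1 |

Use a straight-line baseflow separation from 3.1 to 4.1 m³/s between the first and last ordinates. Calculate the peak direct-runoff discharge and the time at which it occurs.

Subtracting baseflow gives direct-runoff ordinates: 0.00, 5.73, 17.27, 34.90, 22.73, 14.77, 0.00 m³/s.
The maximum is 34.90 m³/s, occurring at the reading for t = 18 h.

Q_p = 34.90 m³/s at t = 18 h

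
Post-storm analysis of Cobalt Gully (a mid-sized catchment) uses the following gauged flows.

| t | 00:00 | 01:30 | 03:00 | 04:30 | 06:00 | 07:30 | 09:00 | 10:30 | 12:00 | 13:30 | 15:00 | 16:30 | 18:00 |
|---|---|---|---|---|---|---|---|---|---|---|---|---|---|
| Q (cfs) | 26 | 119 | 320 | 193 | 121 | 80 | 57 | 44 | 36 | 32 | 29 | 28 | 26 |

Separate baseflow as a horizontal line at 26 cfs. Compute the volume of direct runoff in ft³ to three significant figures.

V ≈ 4.17 × 10^6 ft³

Direct-runoff ordinates (Q − Q_b): 0.0, 93.0, 294.0, 167.0, 95.0, 54.0, 31.0, 18.0, 10.0, 6.0, 3.0, 2.0, 0.0 cfs.
ΣQ_DR = 773.0 cfs.
With Δt = 1.5 h = 5400 s, V = ΣQ_DR · Δt = 773.0 × 5400 = 4.17 × 10^6 ft³.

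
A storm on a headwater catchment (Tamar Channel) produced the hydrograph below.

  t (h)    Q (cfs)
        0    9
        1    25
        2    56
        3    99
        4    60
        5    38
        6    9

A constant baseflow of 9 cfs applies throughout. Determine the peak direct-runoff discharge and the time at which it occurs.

Q_p = 90.0 cfs at t = 3 h

Subtracting baseflow gives direct-runoff ordinates: 0.0, 16.0, 47.0, 90.0, 51.0, 29.0, 0.0 cfs.
The maximum is 90.0 cfs, occurring at the reading for t = 3 h.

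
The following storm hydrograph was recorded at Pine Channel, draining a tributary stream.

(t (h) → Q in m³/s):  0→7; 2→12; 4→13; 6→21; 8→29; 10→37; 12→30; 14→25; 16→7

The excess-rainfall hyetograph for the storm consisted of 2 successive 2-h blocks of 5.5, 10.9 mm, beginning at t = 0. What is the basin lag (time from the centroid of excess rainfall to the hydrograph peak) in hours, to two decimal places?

t_L ≈ 7.67 h

Centroid of excess rainfall: t_c = Σ P_i·t̄_i / ΣP_i = 2.3293 h (block centres at 1, 3 h).
Hydrograph peak occurs at t = 10 h, so basin lag t_L = 10 − 2.3293 = 7.67 h.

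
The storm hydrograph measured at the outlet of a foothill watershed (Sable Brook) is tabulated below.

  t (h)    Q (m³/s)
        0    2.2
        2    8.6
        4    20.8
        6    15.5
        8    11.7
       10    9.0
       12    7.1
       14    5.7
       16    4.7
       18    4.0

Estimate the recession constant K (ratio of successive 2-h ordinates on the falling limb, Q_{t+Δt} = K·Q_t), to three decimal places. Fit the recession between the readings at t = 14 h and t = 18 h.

Using the recession-limb readings at t = 14 h and t = 18 h: Q falls from 5.7 to 4.0 m³/s over 2 intervals.
K = (Q₂/Q₁)^(1/2) = (4.0/5.7)^(1/2) = 0.838.

K ≈ 0.838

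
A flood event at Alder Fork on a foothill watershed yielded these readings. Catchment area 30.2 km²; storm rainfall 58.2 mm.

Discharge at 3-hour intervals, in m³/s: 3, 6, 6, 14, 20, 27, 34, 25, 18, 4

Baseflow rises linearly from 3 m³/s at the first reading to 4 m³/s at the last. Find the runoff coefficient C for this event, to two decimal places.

ΣQ_DR = 122.0 m³/s; V = ΣQ_DR·Δt = 1.318 × 10^6 m³.
Runoff depth d = V / A = 43.63 mm.
C = d / P = 43.63 / 58.2 = 0.75.

C ≈ 0.75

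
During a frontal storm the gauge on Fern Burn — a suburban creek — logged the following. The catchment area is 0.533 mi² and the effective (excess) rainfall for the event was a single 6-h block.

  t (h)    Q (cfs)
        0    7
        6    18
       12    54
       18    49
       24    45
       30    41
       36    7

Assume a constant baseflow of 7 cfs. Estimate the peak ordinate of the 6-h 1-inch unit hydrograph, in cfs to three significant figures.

Direct runoff: 0.0, 11.0, 47.0, 42.0, 38.0, 34.0, 0.0 cfs; ΣQ_DR = 172.0 cfs, peak = 47.0 cfs.
Runoff depth d = ΣQ_DR·Δt / A = 172.0 × 21600 / (0.533 mi²) = 3.000 in.
The 1-inch UH is the DRH scaled by (1 in)/d, so U_p = 47.0 × 1/3.000 = 15.7 cfs.

U_p ≈ 15.7 cfs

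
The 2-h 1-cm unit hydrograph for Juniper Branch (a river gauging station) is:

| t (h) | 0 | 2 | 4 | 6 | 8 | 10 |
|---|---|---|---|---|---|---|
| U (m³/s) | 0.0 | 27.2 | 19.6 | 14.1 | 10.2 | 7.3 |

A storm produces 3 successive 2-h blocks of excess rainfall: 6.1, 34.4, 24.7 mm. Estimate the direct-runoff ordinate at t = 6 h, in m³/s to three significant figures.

By discrete convolution, Q_j = Σ (P_i / 10 mm) · U_{j−i}.
At t = 6 h (j=3): Q = (6.1/10)·14.1 + (34.4/10)·19.6 + (24.7/10)·27.2 = 143 m³/s.

Q ≈ 143 m³/s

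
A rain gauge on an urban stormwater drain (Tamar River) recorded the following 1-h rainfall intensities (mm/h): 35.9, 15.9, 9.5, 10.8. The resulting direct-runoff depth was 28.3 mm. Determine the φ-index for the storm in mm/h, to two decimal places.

Only the 2 blocks with intensity above φ contribute runoff: 35.9, 15.9 mm/h.
Σ(I−φ)·Δt = d  ⇒  (35.9+15.9 − 2φ)·1 = 28.3
φ = (51.80 − 28.3/1) / 2 = 11.75 mm/h.

φ ≈ 11.75 mm/h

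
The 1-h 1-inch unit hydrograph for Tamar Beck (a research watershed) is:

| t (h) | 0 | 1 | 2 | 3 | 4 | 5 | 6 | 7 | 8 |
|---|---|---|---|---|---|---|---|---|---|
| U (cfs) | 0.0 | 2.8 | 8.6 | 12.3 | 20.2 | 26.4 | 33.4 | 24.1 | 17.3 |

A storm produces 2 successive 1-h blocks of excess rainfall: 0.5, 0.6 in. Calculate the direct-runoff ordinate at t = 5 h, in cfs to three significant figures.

By discrete convolution, Q_j = Σ (P_i / 1 in) · U_{j−i}.
At t = 5 h (j=5): Q = (0.5/1)·26.4 + (0.6/1)·20.2 = 25.3 cfs.

Q ≈ 25.3 cfs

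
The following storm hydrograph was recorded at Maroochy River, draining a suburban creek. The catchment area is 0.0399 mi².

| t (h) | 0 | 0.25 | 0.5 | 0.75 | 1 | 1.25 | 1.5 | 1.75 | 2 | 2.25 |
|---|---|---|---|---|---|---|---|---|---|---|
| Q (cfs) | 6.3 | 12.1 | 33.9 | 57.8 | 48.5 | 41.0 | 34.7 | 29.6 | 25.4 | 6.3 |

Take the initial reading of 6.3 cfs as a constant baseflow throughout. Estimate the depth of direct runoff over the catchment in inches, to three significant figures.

Direct runoff: 0.0, 5.8, 27.6, 51.5, 42.2, 34.7, 28.4, 23.3, 19.1, 0.0 cfs; ΣQ_DR = 232.6 cfs.
V = ΣQ_DR · Δt = 232.6 × 900 s = 2.093 × 10^5 ft³.
Over A = 0.0399 mi², depth = V / A = 2.26 in.

d ≈ 2.26 in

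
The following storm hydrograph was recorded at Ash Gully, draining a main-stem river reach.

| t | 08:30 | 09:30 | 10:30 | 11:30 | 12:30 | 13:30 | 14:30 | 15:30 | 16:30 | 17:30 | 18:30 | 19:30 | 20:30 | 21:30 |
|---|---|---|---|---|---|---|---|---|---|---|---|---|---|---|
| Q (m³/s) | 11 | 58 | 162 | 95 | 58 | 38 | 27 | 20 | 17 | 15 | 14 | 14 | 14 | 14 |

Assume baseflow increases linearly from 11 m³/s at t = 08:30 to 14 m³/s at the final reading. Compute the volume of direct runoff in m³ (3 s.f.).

Direct-runoff ordinates (Q − Q_b): 0.00, 46.77, 150.54, 83.31, 46.08, 25.85, 14.62, 7.38, 4.15, 1.92, 0.69, 0.46, 0.23, 0.00 m³/s.
ΣQ_DR = 382.0 m³/s.
With Δt = 1 h = 3600 s, V = ΣQ_DR · Δt = 382.0 × 3600 = 1.38 × 10^6 m³.

V ≈ 1.38 × 10^6 m³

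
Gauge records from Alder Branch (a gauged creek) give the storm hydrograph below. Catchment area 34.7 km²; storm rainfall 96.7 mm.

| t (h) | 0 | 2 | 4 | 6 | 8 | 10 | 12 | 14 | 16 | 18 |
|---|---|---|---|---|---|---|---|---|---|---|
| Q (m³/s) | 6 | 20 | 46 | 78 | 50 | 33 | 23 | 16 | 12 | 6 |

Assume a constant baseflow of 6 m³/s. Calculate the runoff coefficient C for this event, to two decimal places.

ΣQ_DR = 230.0 m³/s; V = ΣQ_DR·Δt = 1.656 × 10^6 m³.
Runoff depth d = V / A = 47.72 mm.
C = d / P = 47.72 / 96.7 = 0.49.

C ≈ 0.49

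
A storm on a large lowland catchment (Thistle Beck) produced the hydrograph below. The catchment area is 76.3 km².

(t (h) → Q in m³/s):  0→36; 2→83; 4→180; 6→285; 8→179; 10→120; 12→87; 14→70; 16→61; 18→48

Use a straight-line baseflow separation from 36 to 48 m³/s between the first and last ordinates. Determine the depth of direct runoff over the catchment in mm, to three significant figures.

d ≈ 68.8 mm

Direct runoff: 0.00, 45.67, 141.33, 245.00, 137.67, 77.33, 43.00, 24.67, 14.33, 0.00 m³/s; ΣQ_DR = 729.0 m³/s.
V = ΣQ_DR · Δt = 729.0 × 7200 s = 5.249 × 10^6 m³.
Over A = 76.3 km², depth = V / A = 68.8 mm.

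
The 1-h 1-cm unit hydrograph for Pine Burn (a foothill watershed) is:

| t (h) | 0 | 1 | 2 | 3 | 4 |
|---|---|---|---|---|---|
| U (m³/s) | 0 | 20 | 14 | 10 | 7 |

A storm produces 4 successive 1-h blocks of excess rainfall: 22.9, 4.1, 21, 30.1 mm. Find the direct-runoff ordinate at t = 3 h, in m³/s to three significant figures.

Q ≈ 70.6 m³/s

By discrete convolution, Q_j = Σ (P_i / 10 mm) · U_{j−i}.
At t = 3 h (j=3): Q = (22.9/10)·10 + (4.1/10)·14 + (21/10)·20 + (30.1/10)·0 = 70.6 m³/s.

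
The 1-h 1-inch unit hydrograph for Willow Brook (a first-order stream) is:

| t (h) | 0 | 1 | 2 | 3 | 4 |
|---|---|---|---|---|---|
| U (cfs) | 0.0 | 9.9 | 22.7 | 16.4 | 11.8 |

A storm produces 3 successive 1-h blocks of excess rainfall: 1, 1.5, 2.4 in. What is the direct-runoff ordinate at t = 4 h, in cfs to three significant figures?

Q ≈ 90.9 cfs

By discrete convolution, Q_j = Σ (P_i / 1 in) · U_{j−i}.
At t = 4 h (j=4): Q = (1/1)·11.8 + (1.5/1)·16.4 + (2.4/1)·22.7 = 90.9 cfs.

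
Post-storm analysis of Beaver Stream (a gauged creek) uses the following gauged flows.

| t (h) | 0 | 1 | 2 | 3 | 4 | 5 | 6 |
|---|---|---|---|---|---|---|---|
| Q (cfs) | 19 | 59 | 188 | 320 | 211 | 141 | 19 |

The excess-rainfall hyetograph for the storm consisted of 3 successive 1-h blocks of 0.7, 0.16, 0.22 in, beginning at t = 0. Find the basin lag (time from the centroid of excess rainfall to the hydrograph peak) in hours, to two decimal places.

Centroid of excess rainfall: t_c = Σ P_i·t̄_i / ΣP_i = 1.0556 h (block centres at 0.5, 1.5, 2.5 h).
Hydrograph peak occurs at t = 3 h, so basin lag t_L = 3 − 1.0556 = 1.94 h.

t_L ≈ 1.94 h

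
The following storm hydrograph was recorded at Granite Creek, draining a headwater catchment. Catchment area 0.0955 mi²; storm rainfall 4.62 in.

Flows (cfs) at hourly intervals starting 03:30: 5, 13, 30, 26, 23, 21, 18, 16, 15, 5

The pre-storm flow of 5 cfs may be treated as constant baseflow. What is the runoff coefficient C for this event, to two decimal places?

C ≈ 0.43

ΣQ_DR = 122.0 cfs; V = ΣQ_DR·Δt = 4.392 × 10^5 ft³.
Runoff depth d = V / A = 1.980 in.
C = d / P = 1.980 / 4.62 = 0.43.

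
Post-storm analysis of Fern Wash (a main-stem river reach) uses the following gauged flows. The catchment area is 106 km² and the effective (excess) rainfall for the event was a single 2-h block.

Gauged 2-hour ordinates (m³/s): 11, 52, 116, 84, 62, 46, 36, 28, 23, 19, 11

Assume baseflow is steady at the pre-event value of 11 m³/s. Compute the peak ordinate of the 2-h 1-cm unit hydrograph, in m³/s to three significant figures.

U_p ≈ 42.1 m³/s

Direct runoff: 0.0, 41.0, 105.0, 73.0, 51.0, 35.0, 25.0, 17.0, 12.0, 8.0, 0.0 m³/s; ΣQ_DR = 367.0 m³/s, peak = 105.0 m³/s.
Runoff depth d = ΣQ_DR·Δt / A = 367.0 × 7200 / (106 km²) = 24.93 mm.
The 1-cm UH is the DRH scaled by (10 mm)/d, so U_p = 105.0 × 10/24.93 = 42.1 m³/s.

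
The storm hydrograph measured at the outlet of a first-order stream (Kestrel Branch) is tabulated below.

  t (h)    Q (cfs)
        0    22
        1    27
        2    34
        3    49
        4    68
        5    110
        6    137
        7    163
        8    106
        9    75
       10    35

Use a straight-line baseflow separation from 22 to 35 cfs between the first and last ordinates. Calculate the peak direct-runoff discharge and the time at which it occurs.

Q_p = 131.90 cfs at t = 7 h

Subtracting baseflow gives direct-runoff ordinates: 0.00, 3.70, 9.40, 23.10, 40.80, 81.50, 107.20, 131.90, 73.60, 41.30, 0.00 cfs.
The maximum is 131.90 cfs, occurring at the reading for t = 7 h.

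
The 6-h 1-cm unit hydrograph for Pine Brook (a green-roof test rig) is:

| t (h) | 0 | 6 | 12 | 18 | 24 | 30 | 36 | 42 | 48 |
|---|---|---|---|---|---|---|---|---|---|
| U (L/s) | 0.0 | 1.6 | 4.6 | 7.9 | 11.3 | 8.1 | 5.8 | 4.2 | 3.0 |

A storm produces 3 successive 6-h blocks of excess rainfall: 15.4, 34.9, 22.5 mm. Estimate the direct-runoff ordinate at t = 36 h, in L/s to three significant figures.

Q ≈ 62.6 L/s

By discrete convolution, Q_j = Σ (P_i / 10 mm) · U_{j−i}.
At t = 36 h (j=6): Q = (15.4/10)·5.8 + (34.9/10)·8.1 + (22.5/10)·11.3 = 62.6 L/s.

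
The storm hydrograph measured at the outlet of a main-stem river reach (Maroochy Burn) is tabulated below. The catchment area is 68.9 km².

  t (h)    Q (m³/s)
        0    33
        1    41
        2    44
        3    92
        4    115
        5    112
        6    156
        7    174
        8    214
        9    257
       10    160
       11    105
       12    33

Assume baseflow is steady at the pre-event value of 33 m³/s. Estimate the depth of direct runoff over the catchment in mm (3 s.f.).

d ≈ 57.8 mm

Direct runoff: 0.0, 8.0, 11.0, 59.0, 82.0, 79.0, 123.0, 141.0, 181.0, 224.0, 127.0, 72.0, 0.0 m³/s; ΣQ_DR = 1107 m³/s.
V = ΣQ_DR · Δt = 1107 × 3600 s = 3.985 × 10^6 m³.
Over A = 68.9 km², depth = V / A = 57.8 mm.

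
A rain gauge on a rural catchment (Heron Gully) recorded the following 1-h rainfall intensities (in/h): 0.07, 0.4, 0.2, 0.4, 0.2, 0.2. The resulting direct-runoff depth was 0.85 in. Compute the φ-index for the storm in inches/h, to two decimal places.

Only the 5 blocks with intensity above φ contribute runoff: 0.4, 0.2, 0.4, 0.2, 0.2 in/h.
Σ(I−φ)·Δt = d  ⇒  (0.4+0.2+0.4+0.2+0.2 − 5φ)·1 = 0.85
φ = (1.400 − 0.85/1) / 5 = 0.11 in/h.

φ ≈ 0.11 in/h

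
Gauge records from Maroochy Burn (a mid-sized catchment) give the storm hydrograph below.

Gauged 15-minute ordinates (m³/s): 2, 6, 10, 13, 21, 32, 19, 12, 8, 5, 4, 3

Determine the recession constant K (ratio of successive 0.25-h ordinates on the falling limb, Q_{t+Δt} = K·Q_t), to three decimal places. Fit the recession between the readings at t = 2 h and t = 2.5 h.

Using the recession-limb readings at t = 2 h and t = 2.5 h: Q falls from 8 to 4 m³/s over 2 intervals.
K = (Q₂/Q₁)^(1/2) = (4/8)^(1/2) = 0.707.

K ≈ 0.707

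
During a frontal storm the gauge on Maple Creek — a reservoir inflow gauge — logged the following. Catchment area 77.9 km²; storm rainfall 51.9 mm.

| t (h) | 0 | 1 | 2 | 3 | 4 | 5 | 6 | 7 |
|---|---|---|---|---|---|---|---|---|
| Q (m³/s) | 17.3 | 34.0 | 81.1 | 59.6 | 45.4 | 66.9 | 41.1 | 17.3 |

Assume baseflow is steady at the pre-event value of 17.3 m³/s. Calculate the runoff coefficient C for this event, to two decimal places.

ΣQ_DR = 224.3 m³/s; V = ΣQ_DR·Δt = 8.075 × 10^5 m³.
Runoff depth d = V / A = 10.37 mm.
C = d / P = 10.37 / 51.9 = 0.20.

C ≈ 0.20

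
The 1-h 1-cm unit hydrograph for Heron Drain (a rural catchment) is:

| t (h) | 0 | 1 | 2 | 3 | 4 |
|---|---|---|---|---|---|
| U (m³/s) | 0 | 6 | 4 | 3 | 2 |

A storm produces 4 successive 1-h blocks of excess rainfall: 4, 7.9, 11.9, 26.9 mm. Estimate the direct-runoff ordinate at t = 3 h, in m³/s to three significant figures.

By discrete convolution, Q_j = Σ (P_i / 10 mm) · U_{j−i}.
At t = 3 h (j=3): Q = (4/10)·3 + (7.9/10)·4 + (11.9/10)·6 + (26.9/10)·0 = 11.5 m³/s.

Q ≈ 11.5 m³/s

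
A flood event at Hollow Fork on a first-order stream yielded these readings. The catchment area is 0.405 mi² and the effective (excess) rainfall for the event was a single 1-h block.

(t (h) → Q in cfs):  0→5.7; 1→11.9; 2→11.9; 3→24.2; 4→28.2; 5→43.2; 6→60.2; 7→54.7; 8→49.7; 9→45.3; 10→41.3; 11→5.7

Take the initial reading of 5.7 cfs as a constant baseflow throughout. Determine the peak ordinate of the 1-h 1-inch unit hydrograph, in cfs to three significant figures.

U_p ≈ 45.4 cfs

Direct runoff: 0.0, 6.2, 6.2, 18.5, 22.5, 37.5, 54.5, 49.0, 44.0, 39.6, 35.6, 0.0 cfs; ΣQ_DR = 313.6 cfs, peak = 54.5 cfs.
Runoff depth d = ΣQ_DR·Δt / A = 313.6 × 3600 / (0.405 mi²) = 1.200 in.
The 1-inch UH is the DRH scaled by (1 in)/d, so U_p = 54.5 × 1/1.200 = 45.4 cfs.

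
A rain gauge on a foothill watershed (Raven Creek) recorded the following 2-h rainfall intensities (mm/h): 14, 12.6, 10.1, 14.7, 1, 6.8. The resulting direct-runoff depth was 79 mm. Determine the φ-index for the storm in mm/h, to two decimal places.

Only the 5 blocks with intensity above φ contribute runoff: 14, 12.6, 10.1, 14.7, 6.8 mm/h.
Σ(I−φ)·Δt = d  ⇒  (14+12.6+10.1+14.7+6.8 − 5φ)·2 = 79
φ = (58.20 − 79/2) / 5 = 3.74 mm/h.

φ ≈ 3.74 mm/h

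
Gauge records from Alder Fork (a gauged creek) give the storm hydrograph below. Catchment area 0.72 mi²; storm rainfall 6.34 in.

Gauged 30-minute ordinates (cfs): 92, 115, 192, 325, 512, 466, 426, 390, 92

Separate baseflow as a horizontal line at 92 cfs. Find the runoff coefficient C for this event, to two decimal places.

ΣQ_DR = 1782 cfs; V = ΣQ_DR·Δt = 3.208 × 10^6 ft³.
Runoff depth d = V / A = 1.918 in.
C = d / P = 1.918 / 6.34 = 0.30.

C ≈ 0.30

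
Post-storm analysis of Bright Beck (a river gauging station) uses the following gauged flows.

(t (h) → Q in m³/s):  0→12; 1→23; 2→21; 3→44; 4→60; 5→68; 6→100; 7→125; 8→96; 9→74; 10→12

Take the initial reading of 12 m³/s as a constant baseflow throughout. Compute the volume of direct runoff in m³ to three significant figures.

Direct-runoff ordinates (Q − Q_b): 0.0, 11.0, 9.0, 32.0, 48.0, 56.0, 88.0, 113.0, 84.0, 62.0, 0.0 m³/s.
ΣQ_DR = 503.0 m³/s.
With Δt = 1 h = 3600 s, V = ΣQ_DR · Δt = 503.0 × 3600 = 1.81 × 10^6 m³.

V ≈ 1.81 × 10^6 m³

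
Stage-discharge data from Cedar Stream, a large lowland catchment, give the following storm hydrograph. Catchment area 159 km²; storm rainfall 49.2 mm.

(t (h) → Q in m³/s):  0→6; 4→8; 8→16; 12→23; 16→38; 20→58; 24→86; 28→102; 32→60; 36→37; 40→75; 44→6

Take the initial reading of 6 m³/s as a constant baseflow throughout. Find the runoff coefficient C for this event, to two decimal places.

C ≈ 0.82

ΣQ_DR = 443.0 m³/s; V = ΣQ_DR·Δt = 6.379 × 10^6 m³.
Runoff depth d = V / A = 40.12 mm.
C = d / P = 40.12 / 49.2 = 0.82.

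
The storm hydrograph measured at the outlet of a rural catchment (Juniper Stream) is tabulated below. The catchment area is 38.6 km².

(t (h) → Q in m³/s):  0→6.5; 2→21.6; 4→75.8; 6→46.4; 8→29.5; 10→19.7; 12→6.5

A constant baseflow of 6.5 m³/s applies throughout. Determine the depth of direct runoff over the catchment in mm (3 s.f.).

d ≈ 29.9 mm

Direct runoff: 0.0, 15.1, 69.3, 39.9, 23.0, 13.2, 0.0 m³/s; ΣQ_DR = 160.5 m³/s.
V = ΣQ_DR · Δt = 160.5 × 7200 s = 1.156 × 10^6 m³.
Over A = 38.6 km², depth = V / A = 29.9 mm.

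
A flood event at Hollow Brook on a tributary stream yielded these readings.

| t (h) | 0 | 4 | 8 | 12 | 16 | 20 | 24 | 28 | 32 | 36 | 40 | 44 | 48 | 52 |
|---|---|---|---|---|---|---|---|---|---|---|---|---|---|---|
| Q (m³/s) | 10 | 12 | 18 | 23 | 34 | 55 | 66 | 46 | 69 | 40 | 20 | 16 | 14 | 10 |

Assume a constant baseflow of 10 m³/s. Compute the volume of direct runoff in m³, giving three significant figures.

Direct-runoff ordinates (Q − Q_b): 0.0, 2.0, 8.0, 13.0, 24.0, 45.0, 56.0, 36.0, 59.0, 30.0, 10.0, 6.0, 4.0, 0.0 m³/s.
ΣQ_DR = 293.0 m³/s.
With Δt = 4 h = 14400 s, V = ΣQ_DR · Δt = 293.0 × 14400 = 4.22 × 10^6 m³.

V ≈ 4.22 × 10^6 m³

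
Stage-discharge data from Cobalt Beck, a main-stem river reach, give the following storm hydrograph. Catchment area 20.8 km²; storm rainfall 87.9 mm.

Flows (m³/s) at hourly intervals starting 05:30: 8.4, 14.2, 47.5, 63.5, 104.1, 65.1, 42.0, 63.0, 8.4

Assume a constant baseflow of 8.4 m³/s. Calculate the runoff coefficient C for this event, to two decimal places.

C ≈ 0.67

ΣQ_DR = 340.6 m³/s; V = ΣQ_DR·Δt = 1.226 × 10^6 m³.
Runoff depth d = V / A = 58.95 mm.
C = d / P = 58.95 / 87.9 = 0.67.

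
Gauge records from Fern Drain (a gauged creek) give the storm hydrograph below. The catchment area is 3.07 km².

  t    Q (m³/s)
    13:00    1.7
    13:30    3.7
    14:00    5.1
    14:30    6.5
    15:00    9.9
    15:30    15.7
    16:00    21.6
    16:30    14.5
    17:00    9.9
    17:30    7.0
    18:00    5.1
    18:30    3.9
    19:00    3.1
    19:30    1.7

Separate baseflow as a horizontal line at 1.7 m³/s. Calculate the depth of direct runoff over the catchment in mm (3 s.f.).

Direct runoff: 0.0, 2.0, 3.4, 4.8, 8.2, 14.0, 19.9, 12.8, 8.2, 5.3, 3.4, 2.2, 1.4, 0.0 m³/s; ΣQ_DR = 85.60 m³/s.
V = ΣQ_DR · Δt = 85.60 × 1800 s = 1.541 × 10^5 m³.
Over A = 3.07 km², depth = V / A = 50.2 mm.

d ≈ 50.2 mm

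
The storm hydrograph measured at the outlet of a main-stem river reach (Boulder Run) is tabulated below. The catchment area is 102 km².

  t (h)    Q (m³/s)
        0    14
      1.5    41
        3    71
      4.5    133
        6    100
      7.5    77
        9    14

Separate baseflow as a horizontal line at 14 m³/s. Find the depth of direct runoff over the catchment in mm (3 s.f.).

Direct runoff: 0.0, 27.0, 57.0, 119.0, 86.0, 63.0, 0.0 m³/s; ΣQ_DR = 352.0 m³/s.
V = ΣQ_DR · Δt = 352.0 × 5400 s = 1.901 × 10^6 m³.
Over A = 102 km², depth = V / A = 18.6 mm.

d ≈ 18.6 mm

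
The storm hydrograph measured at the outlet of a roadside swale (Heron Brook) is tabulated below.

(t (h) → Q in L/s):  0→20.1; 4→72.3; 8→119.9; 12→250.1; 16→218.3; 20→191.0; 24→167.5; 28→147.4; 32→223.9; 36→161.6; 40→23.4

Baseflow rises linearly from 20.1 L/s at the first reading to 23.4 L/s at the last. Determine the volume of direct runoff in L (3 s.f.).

Direct-runoff ordinates (Q − Q_b): 0.00, 51.87, 99.14, 229.01, 196.88, 169.25, 145.42, 124.99, 201.16, 138.53, 0.00 L/s.
ΣQ_DR = 1356 L/s.
With Δt = 4 h = 14400 s, V = ΣQ_DR · Δt = 1356 × 14400 = 1.95 × 10^7 L.

V ≈ 1.95 × 10^7 L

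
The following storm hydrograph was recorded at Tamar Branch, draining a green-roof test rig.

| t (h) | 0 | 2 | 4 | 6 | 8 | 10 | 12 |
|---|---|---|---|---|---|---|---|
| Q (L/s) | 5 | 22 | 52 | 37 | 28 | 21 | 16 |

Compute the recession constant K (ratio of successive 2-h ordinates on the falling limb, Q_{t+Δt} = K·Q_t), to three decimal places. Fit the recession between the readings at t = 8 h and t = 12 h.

K ≈ 0.756

Using the recession-limb readings at t = 8 h and t = 12 h: Q falls from 28 to 16 L/s over 2 intervals.
K = (Q₂/Q₁)^(1/2) = (16/28)^(1/2) = 0.756.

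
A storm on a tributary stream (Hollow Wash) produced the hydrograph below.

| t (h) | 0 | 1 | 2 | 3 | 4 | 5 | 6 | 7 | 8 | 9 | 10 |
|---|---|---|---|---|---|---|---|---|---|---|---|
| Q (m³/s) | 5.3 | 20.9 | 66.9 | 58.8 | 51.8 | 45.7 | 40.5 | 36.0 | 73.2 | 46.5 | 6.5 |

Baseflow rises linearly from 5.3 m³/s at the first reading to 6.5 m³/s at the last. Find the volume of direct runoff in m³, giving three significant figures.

Direct-runoff ordinates (Q − Q_b): 0.00, 15.48, 61.36, 53.14, 46.02, 39.80, 34.48, 29.86, 66.94, 40.12, 0.00 m³/s.
ΣQ_DR = 387.2 m³/s.
With Δt = 1 h = 3600 s, V = ΣQ_DR · Δt = 387.2 × 3600 = 1.39 × 10^6 m³.

V ≈ 1.39 × 10^6 m³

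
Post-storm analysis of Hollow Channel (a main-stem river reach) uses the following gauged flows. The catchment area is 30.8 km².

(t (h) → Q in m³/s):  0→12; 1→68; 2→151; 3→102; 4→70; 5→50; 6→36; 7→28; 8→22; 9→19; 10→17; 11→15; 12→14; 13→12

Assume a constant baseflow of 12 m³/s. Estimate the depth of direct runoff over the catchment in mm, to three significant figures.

d ≈ 52.4 mm

Direct runoff: 0.0, 56.0, 139.0, 90.0, 58.0, 38.0, 24.0, 16.0, 10.0, 7.0, 5.0, 3.0, 2.0, 0.0 m³/s; ΣQ_DR = 448.0 m³/s.
V = ΣQ_DR · Δt = 448.0 × 3600 s = 1.613 × 10^6 m³.
Over A = 30.8 km², depth = V / A = 52.4 mm.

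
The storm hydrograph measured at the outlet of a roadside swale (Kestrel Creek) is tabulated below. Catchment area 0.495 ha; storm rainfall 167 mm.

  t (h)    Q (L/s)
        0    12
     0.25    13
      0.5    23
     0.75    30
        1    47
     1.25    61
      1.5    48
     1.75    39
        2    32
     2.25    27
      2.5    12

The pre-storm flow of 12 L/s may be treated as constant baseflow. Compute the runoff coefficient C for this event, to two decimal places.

ΣQ_DR = 212.0 L/s; V = ΣQ_DR·Δt = 1.908 × 10^5 L.
Runoff depth d = V / A = 38.55 mm.
C = d / P = 38.55 / 167 = 0.23.

C ≈ 0.23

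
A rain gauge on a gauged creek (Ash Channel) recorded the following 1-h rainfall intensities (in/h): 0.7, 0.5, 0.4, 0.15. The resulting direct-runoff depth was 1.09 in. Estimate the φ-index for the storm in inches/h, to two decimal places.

Only the 3 blocks with intensity above φ contribute runoff: 0.7, 0.5, 0.4 in/h.
Σ(I−φ)·Δt = d  ⇒  (0.7+0.5+0.4 − 3φ)·1 = 1.09
φ = (1.600 − 1.09/1) / 3 = 0.17 in/h.

φ ≈ 0.17 in/h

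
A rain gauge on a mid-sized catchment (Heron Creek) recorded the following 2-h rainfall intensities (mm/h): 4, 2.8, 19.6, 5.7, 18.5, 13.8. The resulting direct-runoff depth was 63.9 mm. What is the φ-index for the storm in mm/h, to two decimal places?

φ ≈ 6.65 mm/h

Only the 3 blocks with intensity above φ contribute runoff: 19.6, 18.5, 13.8 mm/h.
Σ(I−φ)·Δt = d  ⇒  (19.6+18.5+13.8 − 3φ)·2 = 63.9
φ = (51.90 − 63.9/2) / 3 = 6.65 mm/h.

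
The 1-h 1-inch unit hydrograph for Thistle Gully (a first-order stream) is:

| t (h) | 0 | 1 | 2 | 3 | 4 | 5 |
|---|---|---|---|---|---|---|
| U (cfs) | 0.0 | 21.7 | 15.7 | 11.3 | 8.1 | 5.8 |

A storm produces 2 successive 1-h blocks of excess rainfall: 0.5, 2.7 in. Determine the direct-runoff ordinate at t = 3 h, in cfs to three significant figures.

Q ≈ 48.0 cfs

By discrete convolution, Q_j = Σ (P_i / 1 in) · U_{j−i}.
At t = 3 h (j=3): Q = (0.5/1)·11.3 + (2.7/1)·15.7 = 48.0 cfs.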